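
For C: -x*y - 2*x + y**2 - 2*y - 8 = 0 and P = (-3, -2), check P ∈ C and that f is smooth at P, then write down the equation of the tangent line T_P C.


Tangent line at P: -3*y - 6 = 0.

Step 1: f(-3, -2) = 0, so P lies on C.
Step 2: partial derivatives
  f_x(x, y) = -y - 2, f_y(x, y) = -x + 2*y - 2.
  f_x(P) = 0, f_y(P) = -3 (gradient nonzero, so P is smooth).
Step 3: tangent line at P: 0·(x − -3) + -3·(y − -2) = 0.
Expanding: -3*y - 6 = 0.


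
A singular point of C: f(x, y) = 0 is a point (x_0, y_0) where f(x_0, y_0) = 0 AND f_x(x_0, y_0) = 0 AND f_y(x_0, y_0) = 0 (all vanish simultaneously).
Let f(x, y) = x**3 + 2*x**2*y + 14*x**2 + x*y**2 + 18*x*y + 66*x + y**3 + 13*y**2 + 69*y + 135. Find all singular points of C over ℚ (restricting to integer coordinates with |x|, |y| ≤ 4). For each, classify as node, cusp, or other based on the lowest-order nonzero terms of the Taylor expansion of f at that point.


Singular points: {(-3, -3)}; classification: node.

Compute partial derivatives:
  f_x = 3*x**2 + 4*x*y + 28*x + y**2 + 18*y + 66.
  f_y = 2*x**2 + 2*x*y + 18*x + 3*y**2 + 26*y + 69.
Scan x_0 ∈ {−4, ..., 4}. For each x_0, f_y(x_0, y) is a polynomial in y; find its integer roots y ∈ {−4, ..., 4}, then test f_x and f at those candidates.
  x = -4: f_y(-4, y) = 3*y**2 + 18*y + 29; no integer root y with |y| ≤ 4.
  x = -3: f_y(-3, y) = 3*y**2 + 20*y + 33; vanishes at y ∈ {-3}. (-3, -3): f_x = 0, f = 0 — SINGULAR.
  x = -2: f_y(-2, y) = 3*y**2 + 22*y + 41; no integer root y with |y| ≤ 4.
  x = -1: f_y(-1, y) = 3*y**2 + 24*y + 53; no integer root y with |y| ≤ 4.
  x = 0: f_y(0, y) = 3*y**2 + 26*y + 69; no integer root y with |y| ≤ 4.
  x = 1: f_y(1, y) = 3*y**2 + 28*y + 89; no integer root y with |y| ≤ 4.
  x = 2: f_y(2, y) = 3*y**2 + 30*y + 113; no integer root y with |y| ≤ 4.
  x = 3: f_y(3, y) = 3*y**2 + 32*y + 141; no integer root y with |y| ≤ 4.
  x = 4: f_y(4, y) = 3*y**2 + 34*y + 173; no integer root y with |y| ≤ 4.
Only singular point on the grid: (-3, -3).
Classify: substitute x = -3 + u, y = -3 + v and expand: f = u**3 + 2*u**2*v - u**2 + u*v**2 + v**3 + v**2.
No constant or linear terms (consistent with a singular point). Quadratic part: -u**2 + v**2. Cubic part: u**3 + 2*u**2*v + u*v**2 + v**3.
The quadratic part v**2 - u**2 = (v − u)(v + u) splits into two distinct linear factors, so there are two distinct tangent lines y − -3 = ±(x − -3) — this is a node (ordinary double point).
Classification: node.


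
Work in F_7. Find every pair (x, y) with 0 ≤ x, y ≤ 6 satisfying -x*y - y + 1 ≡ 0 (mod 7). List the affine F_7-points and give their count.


Affine F_7-points: {(0, 1), (1, 4), (2, 5), (3, 2), (4, 3), (5, 6)}; count = 6.

For each of the 49 pairs (x, y) ∈ F_7², evaluate f(x, y) mod 7. Record the zeros.
  x = 0: [0↦1, 1↦0, 2↦6, 3↦5, 4↦4, 5↦3, 6↦2]  zeros at y ∈ {1}
  x = 1: [0↦1, 1↦6, 2↦4, 3↦2, 4↦0, 5↦5, 6↦3]  zeros at y ∈ {4}
  x = 2: [0↦1, 1↦5, 2↦2, 3↦6, 4↦3, 5↦0, 6↦4]  zeros at y ∈ {5}
  x = 3: [0↦1, 1↦4, 2↦0, 3↦3, 4↦6, 5↦2, 6↦5]  zeros at y ∈ {2}
  x = 4: [0↦1, 1↦3, 2↦5, 3↦0, 4↦2, 5↦4, 6↦6]  zeros at y ∈ {3}
  x = 5: [0↦1, 1↦2, 2↦3, 3↦4, 4↦5, 5↦6, 6↦0]  zeros at y ∈ {6}
  x = 6: [0↦1, 1↦1, 2↦1, 3↦1, 4↦1, 5↦1, 6↦1]  zeros at y ∈ ∅
Collecting zeros: affine points = {(0, 1), (1, 4), (2, 5), (3, 2), (4, 3), (5, 6)}.
Total count |C(F_7)_aff| = 6.


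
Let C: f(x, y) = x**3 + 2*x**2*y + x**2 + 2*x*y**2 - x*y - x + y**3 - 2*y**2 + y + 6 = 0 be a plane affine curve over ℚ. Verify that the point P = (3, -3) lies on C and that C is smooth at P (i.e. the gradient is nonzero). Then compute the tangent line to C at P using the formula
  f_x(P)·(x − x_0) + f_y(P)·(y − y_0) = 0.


Tangent line at P: 17*x + 19*y + 6 = 0.

Step 1: f(3, -3) = 0, so P lies on C.
Step 2: partial derivatives
  f_x(x, y) = 3*x**2 + 4*x*y + 2*x + 2*y**2 - y - 1, f_y(x, y) = 2*x**2 + 4*x*y - x + 3*y**2 - 4*y + 1.
  f_x(P) = 17, f_y(P) = 19 (gradient nonzero, so P is smooth).
Step 3: tangent line at P: 17·(x − 3) + 19·(y − -3) = 0.
Expanding: 17*x + 19*y + 6 = 0.


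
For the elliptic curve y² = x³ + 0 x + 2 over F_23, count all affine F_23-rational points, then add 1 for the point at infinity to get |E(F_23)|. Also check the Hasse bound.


Affine points = {(0, 5), (0, 18), (1, 7), (1, 16), (3, 11), (3, 12), (5, 9), (5, 14), (7, 0), (8, 10), (8, 13), (9, 8), (9, 15), (10, 6), (10, 17), (14, 3), (14, 20), (16, 2), (16, 21), (17, 4), (17, 19), (22, 1), (22, 22)}; affine count = 23; |E(F_23)| = 24.

Discriminant check: Δ ∝ 4a³ + 27b² = 4·0³ + 27·2² = 4·0 + 27·4 ≡ 16 (mod 23). Nonzero ⇒ E is nonsingular.
For each x ∈ F_23, compute rhs = x³ + 0·x + 2 mod 23, then count y ∈ F_23 with y² ≡ rhs.
  x = 0: rhs = 2, matching y values: 5, 18 (2 points).
  x = 1: rhs = 3, matching y values: 7, 16 (2 points).
  x = 2: rhs = 10, matching y values: none (0 points).
  x = 3: rhs = 6, matching y values: 11, 12 (2 points).
  x = 4: rhs = 20, matching y values: none (0 points).
  x = 5: rhs = 12, matching y values: 9, 14 (2 points).
  x = 6: rhs = 11, matching y values: none (0 points).
  x = 7: rhs = 0, matching y values: 0 (1 points).
  x = 8: rhs = 8, matching y values: 10, 13 (2 points).
  x = 9: rhs = 18, matching y values: 8, 15 (2 points).
  x = 10: rhs = 13, matching y values: 6, 17 (2 points).
  x = 11: rhs = 22, matching y values: none (0 points).
  x = 12: rhs = 5, matching y values: none (0 points).
  x = 13: rhs = 14, matching y values: none (0 points).
  x = 14: rhs = 9, matching y values: 3, 20 (2 points).
  x = 15: rhs = 19, matching y values: none (0 points).
  x = 16: rhs = 4, matching y values: 2, 21 (2 points).
  x = 17: rhs = 16, matching y values: 4, 19 (2 points).
  x = 18: rhs = 15, matching y values: none (0 points).
  x = 19: rhs = 7, matching y values: none (0 points).
  x = 20: rhs = 21, matching y values: none (0 points).
  x = 21: rhs = 17, matching y values: none (0 points).
  x = 22: rhs = 1, matching y values: 1, 22 (2 points).
Total affine count: 23.
Full point count |E(F_23)| = 23 + 1 = 24.
Hasse bound: |24 − (23+1)| = |0| = 0 ≤ 2√23 ≈ 9.5917 ✓.


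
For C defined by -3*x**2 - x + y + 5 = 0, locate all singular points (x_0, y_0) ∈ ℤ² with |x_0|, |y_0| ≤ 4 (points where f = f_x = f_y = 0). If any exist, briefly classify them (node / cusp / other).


No singular points in the scanned grid; C is smooth there.

Compute partial derivatives:
  f_x = -6*x - 1.
  f_y = 1.
f_y = 1 is a nonzero constant, so f_y never vanishes: no point (x, y) can satisfy f = f_x = f_y = 0. In particular no (x, y) ∈ {−4, ..., 4}² is singular; the curve is smooth.


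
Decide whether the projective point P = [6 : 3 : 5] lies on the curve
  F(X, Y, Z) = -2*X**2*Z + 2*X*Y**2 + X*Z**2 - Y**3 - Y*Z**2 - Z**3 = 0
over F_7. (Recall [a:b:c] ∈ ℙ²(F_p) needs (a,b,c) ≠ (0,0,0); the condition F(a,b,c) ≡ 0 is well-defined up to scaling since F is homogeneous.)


F(6,3,5) ≡ 0 (mod 7); P is on the curve.

Evaluate F(6, 3, 5) term-by-term (mod 7).
  -2*X**2*Z ↦ -2·36·1·5 = -360
  2*X*Y**2 ↦ 2·6·9·1 = 108
  X*Z**2 ↦ 1·6·1·25 = 150
  -Y**3 ↦ -1·1·27·1 = -27
  -Y*Z**2 ↦ -1·1·3·25 = -75
  -Z**3 ↦ -1·1·1·125 = -125
Sum: F(6, 3, 5) = (-360) + (108) + (150) + (-27) + (-75) + (-125) = -329.
Reducing mod 7: -329 ≡ 0 (mod 7).
Since F(a, b, c) ≡ 0 (mod 7), P lies on the curve.


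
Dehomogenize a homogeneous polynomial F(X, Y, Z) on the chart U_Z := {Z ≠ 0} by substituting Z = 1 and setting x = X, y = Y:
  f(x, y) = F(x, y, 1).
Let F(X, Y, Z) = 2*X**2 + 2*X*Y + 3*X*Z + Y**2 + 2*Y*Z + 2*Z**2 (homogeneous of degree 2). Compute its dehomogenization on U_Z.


f(x, y) = 2*x**2 + 2*x*y + 3*x + y**2 + 2*y + 2

On U_Z we set Z = 1. Each monomial c·X^i·Y^j·Z^k in F becomes c·x^i·y^j·1^k = c·x^i·y^j.
Substituting Z = 1: F(X, Y, 1) = 2*x**2 + 2*x*y + 3*x + y**2 + 2*y + 2.
Note: deg(f) ≤ deg(F) = 2; strict inequality happens when F is divisible by Z (lost terms).


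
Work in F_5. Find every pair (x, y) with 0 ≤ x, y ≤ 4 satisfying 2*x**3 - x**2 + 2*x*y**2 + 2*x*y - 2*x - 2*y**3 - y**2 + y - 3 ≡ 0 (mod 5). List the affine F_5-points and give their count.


Affine F_5-points: {(0, 1), (1, 2), (1, 3), (2, 0), (2, 4), (4, 1)}; count = 6.

For each of the 25 pairs (x, y) ∈ F_5², evaluate f(x, y) mod 5. Record the zeros.
  x = 0: [0↦2, 1↦0, 2↦4, 3↦2, 4↦2]  zeros at y ∈ {1}
  x = 1: [0↦1, 1↦3, 2↦0, 3↦0, 4↦1]  zeros at y ∈ {2, 3}
  x = 2: [0↦0, 1↦1, 2↦1, 3↦3, 4↦0]  zeros at y ∈ {0, 4}
  x = 3: [0↦1, 1↦1, 2↦4, 3↦3, 4↦1]  zeros at y ∈ ∅
  x = 4: [0↦1, 1↦0, 2↦1, 3↦2, 4↦1]  zeros at y ∈ {1}
Collecting zeros: affine points = {(0, 1), (1, 2), (1, 3), (2, 0), (2, 4), (4, 1)}.
Total count |C(F_5)_aff| = 6.


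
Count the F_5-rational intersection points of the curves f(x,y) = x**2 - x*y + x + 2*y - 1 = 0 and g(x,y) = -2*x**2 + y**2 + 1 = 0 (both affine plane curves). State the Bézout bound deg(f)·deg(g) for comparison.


Common zeros: {(0, 3), (1, 4)}; count = 2; Bézout bound = 4.

deg(f) = 2, deg(g) = 2, so Bézout bound = 4.
Scan x ∈ F_5. For each x, list the y ∈ F_5 with f(x, y) ≡ 0 and those with g(x, y) ≡ 0 (mod 5); the common zeros in that column are the intersection.
  x = 0: f ≡ 0 at y ∈ {3}; g ≡ 0 at y ∈ {2, 3}; common: {3}.
  x = 1: f ≡ 0 at y ∈ {4}; g ≡ 0 at y ∈ {1, 4}; common: {4}.
  x = 2: f ≡ 0 at y ∈ {0, 1, 2, 3, 4}; g ≡ 0 at y ∈ ∅; common: ∅.
  x = 3: f ≡ 0 at y ∈ {1}; g ≡ 0 at y ∈ ∅; common: ∅.
  x = 4: f ≡ 0 at y ∈ {2}; g ≡ 0 at y ∈ {1, 4}; common: ∅.
Collecting: common zeros = {(0, 3), (1, 4)}, so the count is 2.
Comparison with the Bézout bound: 2 ≤ 4 = deg(f)·deg(g), as expected for curves with no common component (the affine F_5-count falls short of the bound because intersections may lie at infinity, over extension fields, or carry multiplicity).


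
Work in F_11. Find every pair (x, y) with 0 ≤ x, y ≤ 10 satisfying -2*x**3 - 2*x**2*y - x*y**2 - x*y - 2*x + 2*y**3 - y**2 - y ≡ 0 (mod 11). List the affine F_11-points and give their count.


Affine F_11-points: {(0, 0), (0, 1), (0, 5), (1, 5), (3, 10), (4, 1), (5, 5), (6, 1), (6, 9), (6, 10), (9, 9), (10, 8)}; count = 12.

For each of the 121 pairs (x, y) ∈ F_11², evaluate f(x, y) mod 11. Record the zeros.
  x = 0: [0↦0, 1↦0, 2↦10, 3↦9, 4↦9, 5↦0, 6↦5, 7↦3, 8↦6, 9↦4, 10↦9]  zeros at y ∈ {0, 1, 5}
  x = 1: [0↦7, 1↦3, 2↦7, 3↦9, 4↦10, 5↦0, 6↦2, 7↦6, 8↦2, 9↦2, 10↦7]  zeros at y ∈ {5}
  x = 2: [0↦2, 1↦1, 2↦6, 3↦7, 4↦5, 5↦1, 6↦7, 7↦2, 8↦9, 9↦7, 10↦8]  zeros at y ∈ ∅
  x = 3: [0↦6, 1↦4, 2↦6, 3↦2, 4↦4, 5↦2, 6↦8, 7↦1, 8↦4, 9↦7, 10↦0]  zeros at y ∈ {10}
  x = 4: [0↦7, 1↦0, 2↦6, 3↦4, 4↦6, 5↦2, 6↦4, 7↦2, 8↦8, 9↦1, 10↦4]  zeros at y ∈ {1}
  x = 5: [0↦4, 1↦10, 2↦5, 3↦1, 4↦10, 5↦0, 6↦5, 7↦4, 8↦9, 9↦10, 10↦8]  zeros at y ∈ {5}
  x = 6: [0↦7, 1↦0, 2↦2, 3↦3, 4↦4, 5↦6, 6↦10, 7↦6, 8↦6, 9↦0, 10↦0]  zeros at y ∈ {1, 9, 10}
  x = 7: [0↦4, 1↦2, 2↦7, 3↦9, 4↦9, 5↦8, 6↦7, 7↦7, 8↦9, 9↦3, 10↦1]  zeros at y ∈ ∅
  x = 8: [0↦5, 1↦4, 2↦8, 3↦7, 4↦2, 5↦5, 6↦6, 7↦6, 8↦6, 9↦7, 10↦10]  zeros at y ∈ ∅
  x = 9: [0↦9, 1↦5, 2↦4, 3↦7, 4↦4, 5↦7, 6↦6, 7↦2, 8↦7, 9↦0, 10↦4]  zeros at y ∈ {9}
  x = 10: [0↦4, 1↦4, 2↦5, 3↦8, 4↦3, 5↦2, 6↦6, 7↦5, 8↦0, 9↦3, 10↦4]  zeros at y ∈ {8}
Collecting zeros: affine points = {(0, 0), (0, 1), (0, 5), (1, 5), (3, 10), (4, 1), (5, 5), (6, 1), (6, 9), (6, 10), (9, 9), (10, 8)}.
Total count |C(F_11)_aff| = 12.


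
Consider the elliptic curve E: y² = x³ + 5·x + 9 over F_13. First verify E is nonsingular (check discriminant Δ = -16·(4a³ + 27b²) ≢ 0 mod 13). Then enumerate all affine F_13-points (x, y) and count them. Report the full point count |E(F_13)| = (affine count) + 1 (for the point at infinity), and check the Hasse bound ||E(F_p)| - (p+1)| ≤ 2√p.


Affine points = {(0, 3), (0, 10), (2, 1), (2, 12), (3, 5), (3, 8), (5, 4), (5, 9), (7, 6), (7, 7), (9, 4), (9, 9), (11, 2), (11, 11), (12, 4), (12, 9)}; affine count = 16; |E(F_13)| = 17.

Discriminant check: Δ ∝ 4a³ + 27b² = 4·5³ + 27·9² = 4·125 + 27·81 ≡ 9 (mod 13). Nonzero ⇒ E is nonsingular.
For each x ∈ F_13, compute rhs = x³ + 5·x + 9 mod 13, then count y ∈ F_13 with y² ≡ rhs.
  x = 0: rhs = 9, matching y values: 3, 10 (2 points).
  x = 1: rhs = 2, matching y values: none (0 points).
  x = 2: rhs = 1, matching y values: 1, 12 (2 points).
  x = 3: rhs = 12, matching y values: 5, 8 (2 points).
  x = 4: rhs = 2, matching y values: none (0 points).
  x = 5: rhs = 3, matching y values: 4, 9 (2 points).
  x = 6: rhs = 8, matching y values: none (0 points).
  x = 7: rhs = 10, matching y values: 6, 7 (2 points).
  x = 8: rhs = 2, matching y values: none (0 points).
  x = 9: rhs = 3, matching y values: 4, 9 (2 points).
  x = 10: rhs = 6, matching y values: none (0 points).
  x = 11: rhs = 4, matching y values: 2, 11 (2 points).
  x = 12: rhs = 3, matching y values: 4, 9 (2 points).
Total affine count: 16.
Full point count |E(F_13)| = 16 + 1 = 17.
Hasse bound: |17 − (13+1)| = |3| = 3 ≤ 2√13 ≈ 7.2111 ✓.


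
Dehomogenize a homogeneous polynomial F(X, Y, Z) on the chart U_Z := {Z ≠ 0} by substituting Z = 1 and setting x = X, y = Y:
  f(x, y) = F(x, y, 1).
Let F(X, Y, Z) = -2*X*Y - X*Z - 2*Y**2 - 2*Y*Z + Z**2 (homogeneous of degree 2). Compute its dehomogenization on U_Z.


f(x, y) = -2*x*y - x - 2*y**2 - 2*y + 1

On U_Z we set Z = 1. Each monomial c·X^i·Y^j·Z^k in F becomes c·x^i·y^j·1^k = c·x^i·y^j.
Substituting Z = 1: F(X, Y, 1) = -2*x*y - x - 2*y**2 - 2*y + 1.
Note: deg(f) ≤ deg(F) = 2; strict inequality happens when F is divisible by Z (lost terms).


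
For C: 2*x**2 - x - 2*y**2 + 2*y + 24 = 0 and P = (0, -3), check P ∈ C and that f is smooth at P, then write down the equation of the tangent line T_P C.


Tangent line at P: -x + 14*y + 42 = 0.

Step 1: f(0, -3) = 0, so P lies on C.
Step 2: partial derivatives
  f_x(x, y) = 4*x - 1, f_y(x, y) = 2 - 4*y.
  f_x(P) = -1, f_y(P) = 14 (gradient nonzero, so P is smooth).
Step 3: tangent line at P: -1·(x − 0) + 14·(y − -3) = 0.
Expanding: -x + 14*y + 42 = 0.


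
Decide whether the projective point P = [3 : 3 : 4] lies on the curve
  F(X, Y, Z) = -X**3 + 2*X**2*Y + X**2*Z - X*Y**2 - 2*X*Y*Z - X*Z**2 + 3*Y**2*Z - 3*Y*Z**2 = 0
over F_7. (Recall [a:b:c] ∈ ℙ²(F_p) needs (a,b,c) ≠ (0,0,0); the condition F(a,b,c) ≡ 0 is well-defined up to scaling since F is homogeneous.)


F(3,3,4) ≡ 6 (mod 7); P is NOT on the curve.

Evaluate F(3, 3, 4) term-by-term (mod 7).
  -X**3 ↦ -1·27·1·1 = -27
  2*X**2*Y ↦ 2·9·3·1 = 54
  X**2*Z ↦ 1·9·1·4 = 36
  -X*Y**2 ↦ -1·3·9·1 = -27
  -2*X*Y*Z ↦ -2·3·3·4 = -72
  -X*Z**2 ↦ -1·3·1·16 = -48
  3*Y**2*Z ↦ 3·1·9·4 = 108
  -3*Y*Z**2 ↦ -3·1·3·16 = -144
Sum: F(3, 3, 4) = (-27) + (54) + (36) + (-27) + (-72) + (-48) + (108) + (-144) = -120.
Reducing mod 7: -120 ≡ 6 (mod 7).
Since F(a, b, c) ≡ 6 ≠ 0 (mod 7), P does NOT lie on the curve.


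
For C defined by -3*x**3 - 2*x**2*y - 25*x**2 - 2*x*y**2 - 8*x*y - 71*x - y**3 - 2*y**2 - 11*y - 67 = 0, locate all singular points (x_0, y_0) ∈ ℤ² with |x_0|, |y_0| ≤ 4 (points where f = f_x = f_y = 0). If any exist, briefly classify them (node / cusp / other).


Singular points: {(-3, 1)}; classification: cusp.

Compute partial derivatives:
  f_x = -9*x**2 - 4*x*y - 50*x - 2*y**2 - 8*y - 71.
  f_y = -2*x**2 - 4*x*y - 8*x - 3*y**2 - 4*y - 11.
Scan x_0 ∈ {−4, ..., 4}. For each x_0, f_y(x_0, y) is a polynomial in y; find its integer roots y ∈ {−4, ..., 4}, then test f_x and f at those candidates.
  x = -4: f_y(-4, y) = -3*y**2 + 12*y - 11; no integer root y with |y| ≤ 4.
  x = -3: f_y(-3, y) = -3*y**2 + 8*y - 5; vanishes at y ∈ {1}. (-3, 1): f_x = 0, f = 0 — SINGULAR.
  x = -2: f_y(-2, y) = -3*y**2 + 4*y - 3; no integer root y with |y| ≤ 4.
  x = -1: f_y(-1, y) = -3*y**2 - 5; no integer root y with |y| ≤ 4.
  x = 0: f_y(0, y) = -3*y**2 - 4*y - 11; no integer root y with |y| ≤ 4.
  x = 1: f_y(1, y) = -3*y**2 - 8*y - 21; no integer root y with |y| ≤ 4.
  x = 2: f_y(2, y) = -3*y**2 - 12*y - 35; no integer root y with |y| ≤ 4.
  x = 3: f_y(3, y) = -3*y**2 - 16*y - 53; no integer root y with |y| ≤ 4.
  x = 4: f_y(4, y) = -3*y**2 - 20*y - 75; no integer root y with |y| ≤ 4.
Only singular point on the grid: (-3, 1).
Classify: substitute x = -3 + u, y = 1 + v and expand: f = -3*u**3 - 2*u**2*v - 2*u*v**2 - v**3 + v**2.
No constant or linear terms (consistent with a singular point). Quadratic part: v**2. Cubic part: -3*u**3 - 2*u**2*v - 2*u*v**2 - v**3.
The quadratic part v**2 is a perfect square, so there is a single (double) tangent line v = 0, i.e. y = 1. Restricting the cubic part to that line (v = 0) leaves -3*u**3 ≠ 0, so f is not divisible by v and the branch is v² ≈ 3*u**3 to lowest order — this is a cusp.
Classification: cusp.


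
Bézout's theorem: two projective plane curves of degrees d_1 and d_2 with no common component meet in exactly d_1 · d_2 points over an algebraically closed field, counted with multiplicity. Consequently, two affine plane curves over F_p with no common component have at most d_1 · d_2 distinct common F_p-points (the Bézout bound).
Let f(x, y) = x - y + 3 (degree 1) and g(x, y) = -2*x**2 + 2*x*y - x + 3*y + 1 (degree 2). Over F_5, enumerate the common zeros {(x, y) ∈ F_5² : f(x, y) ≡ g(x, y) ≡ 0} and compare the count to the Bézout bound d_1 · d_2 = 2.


Common zeros: {(0, 3)}; count = 1; Bézout bound = 2.

deg(f) = 1, deg(g) = 2, so Bézout bound = 2.
Scan x ∈ F_5. For each x, list the y ∈ F_5 with f(x, y) ≡ 0 and those with g(x, y) ≡ 0 (mod 5); the common zeros in that column are the intersection.
  x = 0: f ≡ 0 at y ∈ {3}; g ≡ 0 at y ∈ {3}; common: {3}.
  x = 1: f ≡ 0 at y ∈ {4}; g ≡ 0 at y ∈ ∅; common: ∅.
  x = 2: f ≡ 0 at y ∈ {0}; g ≡ 0 at y ∈ {2}; common: ∅.
  x = 3: f ≡ 0 at y ∈ {1}; g ≡ 0 at y ∈ {0}; common: ∅.
  x = 4: f ≡ 0 at y ∈ {2}; g ≡ 0 at y ∈ {0}; common: ∅.
Collecting: common zeros = {(0, 3)}, so the count is 1.
Comparison with the Bézout bound: 1 ≤ 2 = deg(f)·deg(g), as expected for curves with no common component (the affine F_5-count falls short of the bound because intersections may lie at infinity, over extension fields, or carry multiplicity).


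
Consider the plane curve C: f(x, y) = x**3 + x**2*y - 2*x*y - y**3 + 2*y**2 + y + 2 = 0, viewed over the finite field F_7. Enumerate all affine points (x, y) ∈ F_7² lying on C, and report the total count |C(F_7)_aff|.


Affine F_7-points: {(3, 6), (4, 2), (4, 3), (4, 4), (6, 6)}; count = 5.

For each of the 49 pairs (x, y) ∈ F_7², evaluate f(x, y) mod 7. Record the zeros.
  x = 0: [0↦2, 1↦4, 2↦4, 3↦3, 4↦2, 5↦2, 6↦4]  zeros at y ∈ ∅
  x = 1: [0↦3, 1↦4, 2↦3, 3↦1, 4↦6, 5↦5, 6↦6]  zeros at y ∈ ∅
  x = 2: [0↦3, 1↦5, 2↦5, 3↦4, 4↦3, 5↦3, 6↦5]  zeros at y ∈ ∅
  x = 3: [0↦1, 1↦6, 2↦2, 3↦4, 4↦6, 5↦2, 6↦0]  zeros at y ∈ {6}
  x = 4: [0↦3, 1↦6, 2↦0, 3↦0, 4↦0, 5↦1, 6↦4]  zeros at y ∈ {2, 3, 4}
  x = 5: [0↦1, 1↦4, 2↦5, 3↦5, 4↦5, 5↦6, 6↦2]  zeros at y ∈ ∅
  x = 6: [0↦1, 1↦6, 2↦2, 3↦4, 4↦6, 5↦2, 6↦0]  zeros at y ∈ {6}
Collecting zeros: affine points = {(3, 6), (4, 2), (4, 3), (4, 4), (6, 6)}.
Total count |C(F_7)_aff| = 5.


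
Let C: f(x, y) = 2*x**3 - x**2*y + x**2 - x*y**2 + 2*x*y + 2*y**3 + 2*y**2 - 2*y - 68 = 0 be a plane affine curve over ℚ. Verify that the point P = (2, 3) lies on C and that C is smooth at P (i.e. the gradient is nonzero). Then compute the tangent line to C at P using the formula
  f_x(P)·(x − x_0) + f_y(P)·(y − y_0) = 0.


Tangent line at P: 13*x + 52*y - 182 = 0.

Step 1: f(2, 3) = 0, so P lies on C.
Step 2: partial derivatives
  f_x(x, y) = 6*x**2 - 2*x*y + 2*x - y**2 + 2*y, f_y(x, y) = -x**2 - 2*x*y + 2*x + 6*y**2 + 4*y - 2.
  f_x(P) = 13, f_y(P) = 52 (gradient nonzero, so P is smooth).
Step 3: tangent line at P: 13·(x − 2) + 52·(y − 3) = 0.
Expanding: 13*x + 52*y - 182 = 0.


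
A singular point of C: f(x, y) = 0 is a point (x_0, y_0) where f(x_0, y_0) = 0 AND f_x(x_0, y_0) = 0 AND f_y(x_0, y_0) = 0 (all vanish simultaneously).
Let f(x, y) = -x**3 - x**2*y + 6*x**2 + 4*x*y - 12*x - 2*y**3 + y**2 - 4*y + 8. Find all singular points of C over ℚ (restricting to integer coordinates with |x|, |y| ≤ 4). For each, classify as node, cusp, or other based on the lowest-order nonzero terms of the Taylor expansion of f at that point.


Singular points: {(2, 0)}; classification: cusp.

Compute partial derivatives:
  f_x = -3*x**2 - 2*x*y + 12*x + 4*y - 12.
  f_y = -x**2 + 4*x - 6*y**2 + 2*y - 4.
Scan x_0 ∈ {−4, ..., 4}. For each x_0, f_y(x_0, y) is a polynomial in y; find its integer roots y ∈ {−4, ..., 4}, then test f_x and f at those candidates.
  x = -4: f_y(-4, y) = -6*y**2 + 2*y - 36; no integer root y with |y| ≤ 4.
  x = -3: f_y(-3, y) = -6*y**2 + 2*y - 25; no integer root y with |y| ≤ 4.
  x = -2: f_y(-2, y) = -6*y**2 + 2*y - 16; no integer root y with |y| ≤ 4.
  x = -1: f_y(-1, y) = -6*y**2 + 2*y - 9; no integer root y with |y| ≤ 4.
  x = 0: f_y(0, y) = -6*y**2 + 2*y - 4; no integer root y with |y| ≤ 4.
  x = 1: f_y(1, y) = -6*y**2 + 2*y - 1; no integer root y with |y| ≤ 4.
  x = 2: f_y(2, y) = -6*y**2 + 2*y; vanishes at y ∈ {0}. (2, 0): f_x = 0, f = 0 — SINGULAR.
  x = 3: f_y(3, y) = -6*y**2 + 2*y - 1; no integer root y with |y| ≤ 4.
  x = 4: f_y(4, y) = -6*y**2 + 2*y - 4; no integer root y with |y| ≤ 4.
Only singular point on the grid: (2, 0).
Classify: substitute x = 2 + u, y = 0 + v and expand: f = -u**3 - u**2*v - 2*v**3 + v**2.
No constant or linear terms (consistent with a singular point). Quadratic part: v**2. Cubic part: -u**3 - u**2*v - 2*v**3.
The quadratic part v**2 is a perfect square, so there is a single (double) tangent line v = 0, i.e. y = 0. Restricting the cubic part to that line (v = 0) leaves -u**3 ≠ 0, so f is not divisible by v and the branch is v² ≈ u**3 to lowest order — this is a cusp.
Classification: cusp.


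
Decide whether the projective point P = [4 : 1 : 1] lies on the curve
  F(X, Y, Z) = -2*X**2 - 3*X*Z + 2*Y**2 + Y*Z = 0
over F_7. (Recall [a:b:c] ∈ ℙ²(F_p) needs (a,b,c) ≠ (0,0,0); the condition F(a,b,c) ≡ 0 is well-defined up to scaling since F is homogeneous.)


F(4,1,1) ≡ 1 (mod 7); P is NOT on the curve.

Evaluate F(4, 1, 1) term-by-term (mod 7).
  -2*X**2 ↦ -2·16·1·1 = -32
  -3*X*Z ↦ -3·4·1·1 = -12
  2*Y**2 ↦ 2·1·1·1 = 2
  Y*Z ↦ 1·1·1·1 = 1
Sum: F(4, 1, 1) = (-32) + (-12) + (2) + (1) = -41.
Reducing mod 7: -41 ≡ 1 (mod 7).
Since F(a, b, c) ≡ 1 ≠ 0 (mod 7), P does NOT lie on the curve.


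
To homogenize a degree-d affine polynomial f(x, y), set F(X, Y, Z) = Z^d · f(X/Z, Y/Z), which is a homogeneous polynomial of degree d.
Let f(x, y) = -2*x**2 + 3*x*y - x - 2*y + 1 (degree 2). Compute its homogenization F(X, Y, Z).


F(X, Y, Z) = -2*X**2 + 3*X*Y - X*Z - 2*Y*Z + Z**2

deg(f) = 2.
Substitute x = X/Z, y = Y/Z into f, then multiply by Z^2.
  monomial -2·x^2·y^0 ↦ -2·X^2·Y^0·Z^0.
  monomial 3·x^1·y^1 ↦ 3·X^1·Y^1·Z^0.
  monomial -1·x^1·y^0 ↦ -1·X^1·Y^0·Z^1.
  monomial -2·x^0·y^1 ↦ -2·X^0·Y^1·Z^1.
  monomial 1·x^0·y^0 ↦ 1·X^0·Y^0·Z^2.
Collecting: F(X, Y, Z) = -2*X**2 + 3*X*Y - X*Z - 2*Y*Z + Z**2.


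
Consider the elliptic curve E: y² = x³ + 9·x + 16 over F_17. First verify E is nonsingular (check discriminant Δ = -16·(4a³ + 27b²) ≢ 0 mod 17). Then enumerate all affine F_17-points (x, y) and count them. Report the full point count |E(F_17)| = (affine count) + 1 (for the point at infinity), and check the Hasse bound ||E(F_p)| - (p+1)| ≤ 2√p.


Affine points = {(0, 4), (0, 13), (1, 3), (1, 14), (2, 5), (2, 12), (3, 6), (3, 11), (5, 4), (5, 13), (10, 1), (10, 16), (11, 1), (11, 16), (12, 4), (12, 13), (13, 1), (13, 16), (14, 8), (14, 9)}; affine count = 20; |E(F_17)| = 21.

Discriminant check: Δ ∝ 4a³ + 27b² = 4·9³ + 27·16² = 4·729 + 27·256 ≡ 2 (mod 17). Nonzero ⇒ E is nonsingular.
For each x ∈ F_17, compute rhs = x³ + 9·x + 16 mod 17, then count y ∈ F_17 with y² ≡ rhs.
  x = 0: rhs = 16, matching y values: 4, 13 (2 points).
  x = 1: rhs = 9, matching y values: 3, 14 (2 points).
  x = 2: rhs = 8, matching y values: 5, 12 (2 points).
  x = 3: rhs = 2, matching y values: 6, 11 (2 points).
  x = 4: rhs = 14, matching y values: none (0 points).
  x = 5: rhs = 16, matching y values: 4, 13 (2 points).
  x = 6: rhs = 14, matching y values: none (0 points).
  x = 7: rhs = 14, matching y values: none (0 points).
  x = 8: rhs = 5, matching y values: none (0 points).
  x = 9: rhs = 10, matching y values: none (0 points).
  x = 10: rhs = 1, matching y values: 1, 16 (2 points).
  x = 11: rhs = 1, matching y values: 1, 16 (2 points).
  x = 12: rhs = 16, matching y values: 4, 13 (2 points).
  x = 13: rhs = 1, matching y values: 1, 16 (2 points).
  x = 14: rhs = 13, matching y values: 8, 9 (2 points).
  x = 15: rhs = 7, matching y values: none (0 points).
  x = 16: rhs = 6, matching y values: none (0 points).
Total affine count: 20.
Full point count |E(F_17)| = 20 + 1 = 21.
Hasse bound: |21 − (17+1)| = |3| = 3 ≤ 2√17 ≈ 8.2462 ✓.


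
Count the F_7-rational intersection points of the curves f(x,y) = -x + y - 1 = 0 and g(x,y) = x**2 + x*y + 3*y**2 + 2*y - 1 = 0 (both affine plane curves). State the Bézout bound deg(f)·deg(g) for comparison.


Common zeros: {(2, 3), (6, 0)}; count = 2; Bézout bound = 2.

deg(f) = 1, deg(g) = 2, so Bézout bound = 2.
Scan x ∈ F_7. For each x, list the y ∈ F_7 with f(x, y) ≡ 0 and those with g(x, y) ≡ 0 (mod 7); the common zeros in that column are the intersection.
  x = 0: f ≡ 0 at y ∈ {1}; g ≡ 0 at y ∈ {5, 6}; common: ∅.
  x = 1: f ≡ 0 at y ∈ {2}; g ≡ 0 at y ∈ {0, 6}; common: ∅.
  x = 2: f ≡ 0 at y ∈ {3}; g ≡ 0 at y ∈ {3, 5}; common: {3}.
  x = 3: f ≡ 0 at y ∈ {4}; g ≡ 0 at y ∈ ∅; common: ∅.
  x = 4: f ≡ 0 at y ∈ {5}; g ≡ 0 at y ∈ ∅; common: ∅.
  x = 5: f ≡ 0 at y ∈ {6}; g ≡ 0 at y ∈ ∅; common: ∅.
  x = 6: f ≡ 0 at y ∈ {0}; g ≡ 0 at y ∈ {0, 2}; common: {0}.
Collecting: common zeros = {(2, 3), (6, 0)}, so the count is 2.
Comparison with the Bézout bound: 2 ≤ 2 = deg(f)·deg(g), as expected for curves with no common component (the bound is attained).


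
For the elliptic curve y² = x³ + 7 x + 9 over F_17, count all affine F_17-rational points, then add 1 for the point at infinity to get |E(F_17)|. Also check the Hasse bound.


Affine points = {(0, 3), (0, 14), (1, 0), (4, 4), (4, 13), (5, 4), (5, 13), (8, 4), (8, 13), (9, 6), (9, 11), (10, 5), (10, 12), (12, 6), (12, 11), (13, 6), (13, 11), (15, 2), (15, 15), (16, 1), (16, 16)}; affine count = 21; |E(F_17)| = 22.

Discriminant check: Δ ∝ 4a³ + 27b² = 4·7³ + 27·9² = 4·343 + 27·81 ≡ 6 (mod 17). Nonzero ⇒ E is nonsingular.
For each x ∈ F_17, compute rhs = x³ + 7·x + 9 mod 17, then count y ∈ F_17 with y² ≡ rhs.
  x = 0: rhs = 9, matching y values: 3, 14 (2 points).
  x = 1: rhs = 0, matching y values: 0 (1 points).
  x = 2: rhs = 14, matching y values: none (0 points).
  x = 3: rhs = 6, matching y values: none (0 points).
  x = 4: rhs = 16, matching y values: 4, 13 (2 points).
  x = 5: rhs = 16, matching y values: 4, 13 (2 points).
  x = 6: rhs = 12, matching y values: none (0 points).
  x = 7: rhs = 10, matching y values: none (0 points).
  x = 8: rhs = 16, matching y values: 4, 13 (2 points).
  x = 9: rhs = 2, matching y values: 6, 11 (2 points).
  x = 10: rhs = 8, matching y values: 5, 12 (2 points).
  x = 11: rhs = 6, matching y values: none (0 points).
  x = 12: rhs = 2, matching y values: 6, 11 (2 points).
  x = 13: rhs = 2, matching y values: 6, 11 (2 points).
  x = 14: rhs = 12, matching y values: none (0 points).
  x = 15: rhs = 4, matching y values: 2, 15 (2 points).
  x = 16: rhs = 1, matching y values: 1, 16 (2 points).
Total affine count: 21.
Full point count |E(F_17)| = 21 + 1 = 22.
Hasse bound: |22 − (17+1)| = |4| = 4 ≤ 2√17 ≈ 8.2462 ✓.


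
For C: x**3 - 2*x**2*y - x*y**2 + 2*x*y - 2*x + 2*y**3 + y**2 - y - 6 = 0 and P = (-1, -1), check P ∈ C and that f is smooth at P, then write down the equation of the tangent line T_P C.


Tangent line at P: -6*x - 3*y - 9 = 0.

Step 1: f(-1, -1) = 0, so P lies on C.
Step 2: partial derivatives
  f_x(x, y) = 3*x**2 - 4*x*y - y**2 + 2*y - 2, f_y(x, y) = -2*x**2 - 2*x*y + 2*x + 6*y**2 + 2*y - 1.
  f_x(P) = -6, f_y(P) = -3 (gradient nonzero, so P is smooth).
Step 3: tangent line at P: -6·(x − -1) + -3·(y − -1) = 0.
Expanding: -6*x - 3*y - 9 = 0.


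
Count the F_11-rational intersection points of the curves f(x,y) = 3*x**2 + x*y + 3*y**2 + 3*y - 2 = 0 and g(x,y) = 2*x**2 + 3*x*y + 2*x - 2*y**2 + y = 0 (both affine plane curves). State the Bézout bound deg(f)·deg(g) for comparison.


Common zeros: {(1, 7), (4, 7)}; count = 2; Bézout bound = 4.

deg(f) = 2, deg(g) = 2, so Bézout bound = 4.
Scan x ∈ F_11. For each x, list the y ∈ F_11 with f(x, y) ≡ 0 and those with g(x, y) ≡ 0 (mod 11); the common zeros in that column are the intersection.
  x = 0: f ≡ 0 at y ∈ {5}; g ≡ 0 at y ∈ {0, 6}; common: ∅.
  x = 1: f ≡ 0 at y ∈ {7, 10}; g ≡ 0 at y ∈ {6, 7}; common: {7}.
  x = 2: f ≡ 0 at y ∈ {5, 8}; g ≡ 0 at y ∈ ∅; common: ∅.
  x = 3: f ≡ 0 at y ∈ {10}; g ≡ 0 at y ∈ ∅; common: ∅.
  x = 4: f ≡ 0 at y ∈ {7, 9}; g ≡ 0 at y ∈ {5, 7}; common: {7}.
  x = 5: f ≡ 0 at y ∈ ∅; g ≡ 0 at y ∈ ∅; common: ∅.
  x = 6: f ≡ 0 at y ∈ ∅; g ≡ 0 at y ∈ ∅; common: ∅.
  x = 7: f ≡ 0 at y ∈ ∅; g ≡ 0 at y ∈ {1, 10}; common: ∅.
  x = 8: f ≡ 0 at y ∈ ∅; g ≡ 0 at y ∈ ∅; common: ∅.
  x = 9: f ≡ 0 at y ∈ ∅; g ≡ 0 at y ∈ ∅; common: ∅.
  x = 10: f ≡ 0 at y ∈ {6, 8}; g ≡ 0 at y ∈ {0, 10}; common: ∅.
Collecting: common zeros = {(1, 7), (4, 7)}, so the count is 2.
Comparison with the Bézout bound: 2 ≤ 4 = deg(f)·deg(g), as expected for curves with no common component (the affine F_11-count falls short of the bound because intersections may lie at infinity, over extension fields, or carry multiplicity).


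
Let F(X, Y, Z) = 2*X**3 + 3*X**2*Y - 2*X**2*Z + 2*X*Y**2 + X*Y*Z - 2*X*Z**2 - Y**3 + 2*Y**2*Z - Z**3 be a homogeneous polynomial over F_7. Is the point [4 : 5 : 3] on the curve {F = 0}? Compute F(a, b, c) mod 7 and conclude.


F(4,5,3) ≡ 3 (mod 7); P is NOT on the curve.

Evaluate F(4, 5, 3) term-by-term (mod 7).
  2*X**3 ↦ 2·64·1·1 = 128
  3*X**2*Y ↦ 3·16·5·1 = 240
  -2*X**2*Z ↦ -2·16·1·3 = -96
  2*X*Y**2 ↦ 2·4·25·1 = 200
  X*Y*Z ↦ 1·4·5·3 = 60
  -2*X*Z**2 ↦ -2·4·1·9 = -72
  -Y**3 ↦ -1·1·125·1 = -125
  2*Y**2*Z ↦ 2·1·25·3 = 150
  -Z**3 ↦ -1·1·1·27 = -27
Sum: F(4, 5, 3) = (128) + (240) + (-96) + (200) + (60) + (-72) + (-125) + (150) + (-27) = 458.
Reducing mod 7: 458 ≡ 3 (mod 7).
Since F(a, b, c) ≡ 3 ≠ 0 (mod 7), P does NOT lie on the curve.


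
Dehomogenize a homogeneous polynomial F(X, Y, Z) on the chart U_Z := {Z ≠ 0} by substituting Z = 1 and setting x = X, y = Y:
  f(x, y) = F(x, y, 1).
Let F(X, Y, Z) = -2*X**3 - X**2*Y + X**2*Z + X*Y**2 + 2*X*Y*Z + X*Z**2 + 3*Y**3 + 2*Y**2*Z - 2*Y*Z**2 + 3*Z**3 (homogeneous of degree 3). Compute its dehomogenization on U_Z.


f(x, y) = -2*x**3 - x**2*y + x**2 + x*y**2 + 2*x*y + x + 3*y**3 + 2*y**2 - 2*y + 3

On U_Z we set Z = 1. Each monomial c·X^i·Y^j·Z^k in F becomes c·x^i·y^j·1^k = c·x^i·y^j.
Substituting Z = 1: F(X, Y, 1) = -2*x**3 - x**2*y + x**2 + x*y**2 + 2*x*y + x + 3*y**3 + 2*y**2 - 2*y + 3.
Note: deg(f) ≤ deg(F) = 3; strict inequality happens when F is divisible by Z (lost terms).


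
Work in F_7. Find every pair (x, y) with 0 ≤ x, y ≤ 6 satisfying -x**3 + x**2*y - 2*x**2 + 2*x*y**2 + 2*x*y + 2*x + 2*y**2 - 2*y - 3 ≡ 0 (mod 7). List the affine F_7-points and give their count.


Affine F_7-points: {(0, 4), (1, 2), (1, 3), (2, 2), (2, 4), (3, 0), (3, 1), (4, 0), (4, 2), (5, 0), (5, 6), (6, 5)}; count = 12.

For each of the 49 pairs (x, y) ∈ F_7², evaluate f(x, y) mod 7. Record the zeros.
  x = 0: [0↦4, 1↦4, 2↦1, 3↦2, 4↦0, 5↦2, 6↦1]  zeros at y ∈ {4}
  x = 1: [0↦3, 1↦1, 2↦0, 3↦0, 4↦1, 5↦3, 6↦6]  zeros at y ∈ {2, 3}
  x = 2: [0↦6, 1↦4, 2↦0, 3↦1, 4↦0, 5↦4, 6↦6]  zeros at y ∈ {2, 4}
  x = 3: [0↦0, 1↦0, 2↦2, 3↦6, 4↦5, 5↦6, 6↦2]  zeros at y ∈ {0, 1}
  x = 4: [0↦0, 1↦4, 2↦0, 3↦2, 4↦3, 5↦3, 6↦2]  zeros at y ∈ {0, 2}
  x = 5: [0↦0, 1↦3, 2↦2, 3↦4, 4↦2, 5↦3, 6↦0]  zeros at y ∈ {0, 6}
  x = 6: [0↦1, 1↦5, 2↦2, 3↦6, 4↦3, 5↦0, 6↦4]  zeros at y ∈ {5}
Collecting zeros: affine points = {(0, 4), (1, 2), (1, 3), (2, 2), (2, 4), (3, 0), (3, 1), (4, 0), (4, 2), (5, 0), (5, 6), (6, 5)}.
Total count |C(F_7)_aff| = 12.


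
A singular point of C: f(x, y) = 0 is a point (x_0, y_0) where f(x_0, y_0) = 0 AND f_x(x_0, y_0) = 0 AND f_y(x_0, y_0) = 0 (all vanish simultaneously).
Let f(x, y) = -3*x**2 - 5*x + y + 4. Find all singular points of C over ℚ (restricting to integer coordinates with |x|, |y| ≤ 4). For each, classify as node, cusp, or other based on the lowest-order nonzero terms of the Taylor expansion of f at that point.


No singular points in the scanned grid; C is smooth there.

Compute partial derivatives:
  f_x = -6*x - 5.
  f_y = 1.
f_y = 1 is a nonzero constant, so f_y never vanishes: no point (x, y) can satisfy f = f_x = f_y = 0. In particular no (x, y) ∈ {−4, ..., 4}² is singular; the curve is smooth.


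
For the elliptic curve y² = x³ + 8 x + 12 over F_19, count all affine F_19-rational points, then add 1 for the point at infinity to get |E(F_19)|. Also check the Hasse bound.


Affine points = {(2, 6), (2, 13), (3, 5), (3, 14), (5, 5), (5, 14), (10, 3), (10, 16), (11, 5), (11, 14), (15, 7), (15, 12), (17, 8), (17, 11)}; affine count = 14; |E(F_19)| = 15.

Discriminant check: Δ ∝ 4a³ + 27b² = 4·8³ + 27·12² = 4·512 + 27·144 ≡ 8 (mod 19). Nonzero ⇒ E is nonsingular.
For each x ∈ F_19, compute rhs = x³ + 8·x + 12 mod 19, then count y ∈ F_19 with y² ≡ rhs.
  x = 0: rhs = 12, matching y values: none (0 points).
  x = 1: rhs = 2, matching y values: none (0 points).
  x = 2: rhs = 17, matching y values: 6, 13 (2 points).
  x = 3: rhs = 6, matching y values: 5, 14 (2 points).
  x = 4: rhs = 13, matching y values: none (0 points).
  x = 5: rhs = 6, matching y values: 5, 14 (2 points).
  x = 6: rhs = 10, matching y values: none (0 points).
  x = 7: rhs = 12, matching y values: none (0 points).
  x = 8: rhs = 18, matching y values: none (0 points).
  x = 9: rhs = 15, matching y values: none (0 points).
  x = 10: rhs = 9, matching y values: 3, 16 (2 points).
  x = 11: rhs = 6, matching y values: 5, 14 (2 points).
  x = 12: rhs = 12, matching y values: none (0 points).
  x = 13: rhs = 14, matching y values: none (0 points).
  x = 14: rhs = 18, matching y values: none (0 points).
  x = 15: rhs = 11, matching y values: 7, 12 (2 points).
  x = 16: rhs = 18, matching y values: none (0 points).
  x = 17: rhs = 7, matching y values: 8, 11 (2 points).
  x = 18: rhs = 3, matching y values: none (0 points).
Total affine count: 14.
Full point count |E(F_19)| = 14 + 1 = 15.
Hasse bound: |15 − (19+1)| = |-5| = 5 ≤ 2√19 ≈ 8.7178 ✓.


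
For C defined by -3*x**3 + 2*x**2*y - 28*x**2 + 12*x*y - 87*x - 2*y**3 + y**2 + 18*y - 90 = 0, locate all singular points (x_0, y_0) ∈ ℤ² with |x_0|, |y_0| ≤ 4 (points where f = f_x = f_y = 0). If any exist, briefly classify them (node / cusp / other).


Singular points: {(-3, 0)}; classification: node.

Compute partial derivatives:
  f_x = -9*x**2 + 4*x*y - 56*x + 12*y - 87.
  f_y = 2*x**2 + 12*x - 6*y**2 + 2*y + 18.
Scan x_0 ∈ {−4, ..., 4}. For each x_0, f_y(x_0, y) is a polynomial in y; find its integer roots y ∈ {−4, ..., 4}, then test f_x and f at those candidates.
  x = -4: f_y(-4, y) = -6*y**2 + 2*y + 2; no integer root y with |y| ≤ 4.
  x = -3: f_y(-3, y) = -6*y**2 + 2*y; vanishes at y ∈ {0}. (-3, 0): f_x = 0, f = 0 — SINGULAR.
  x = -2: f_y(-2, y) = -6*y**2 + 2*y + 2; no integer root y with |y| ≤ 4.
  x = -1: f_y(-1, y) = -6*y**2 + 2*y + 8; vanishes at y ∈ {-1}. (-1, -1): f_x = -48 ≠ 0.
  x = 0: f_y(0, y) = -6*y**2 + 2*y + 18; no integer root y with |y| ≤ 4.
  x = 1: f_y(1, y) = -6*y**2 + 2*y + 32; no integer root y with |y| ≤ 4.
  x = 2: f_y(2, y) = -6*y**2 + 2*y + 50; no integer root y with |y| ≤ 4.
  x = 3: f_y(3, y) = -6*y**2 + 2*y + 72; no integer root y with |y| ≤ 4.
  x = 4: f_y(4, y) = -6*y**2 + 2*y + 98; no integer root y with |y| ≤ 4.
Only singular point on the grid: (-3, 0).
Classify: substitute x = -3 + u, y = 0 + v and expand: f = -3*u**3 + 2*u**2*v - u**2 - 2*v**3 + v**2.
No constant or linear terms (consistent with a singular point). Quadratic part: -u**2 + v**2. Cubic part: -3*u**3 + 2*u**2*v - 2*v**3.
The quadratic part v**2 - u**2 = (v − u)(v + u) splits into two distinct linear factors, so there are two distinct tangent lines y − 0 = ±(x − -3) — this is a node (ordinary double point).
Classification: node.


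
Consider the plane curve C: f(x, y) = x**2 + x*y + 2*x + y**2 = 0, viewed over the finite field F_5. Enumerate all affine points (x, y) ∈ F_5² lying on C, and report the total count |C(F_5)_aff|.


Affine F_5-points: {(0, 0), (1, 1), (1, 3), (3, 0), (3, 2), (4, 3)}; count = 6.

For each of the 25 pairs (x, y) ∈ F_5², evaluate f(x, y) mod 5. Record the zeros.
  x = 0: [0↦0, 1↦1, 2↦4, 3↦4, 4↦1]  zeros at y ∈ {0}
  x = 1: [0↦3, 1↦0, 2↦4, 3↦0, 4↦3]  zeros at y ∈ {1, 3}
  x = 2: [0↦3, 1↦1, 2↦1, 3↦3, 4↦2]  zeros at y ∈ ∅
  x = 3: [0↦0, 1↦4, 2↦0, 3↦3, 4↦3]  zeros at y ∈ {0, 2}
  x = 4: [0↦4, 1↦4, 2↦1, 3↦0, 4↦1]  zeros at y ∈ {3}
Collecting zeros: affine points = {(0, 0), (1, 1), (1, 3), (3, 0), (3, 2), (4, 3)}.
Total count |C(F_5)_aff| = 6.


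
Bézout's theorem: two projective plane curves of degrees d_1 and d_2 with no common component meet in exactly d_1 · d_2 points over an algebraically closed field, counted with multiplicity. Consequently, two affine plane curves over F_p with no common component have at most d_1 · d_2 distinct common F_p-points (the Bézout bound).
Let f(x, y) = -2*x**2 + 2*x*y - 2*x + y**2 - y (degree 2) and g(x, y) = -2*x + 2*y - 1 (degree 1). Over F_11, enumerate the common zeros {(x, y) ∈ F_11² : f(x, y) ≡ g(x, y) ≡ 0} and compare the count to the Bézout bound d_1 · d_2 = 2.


Common zeros: ∅; count = 0; Bézout bound = 2.

deg(f) = 2, deg(g) = 1, so Bézout bound = 2.
Scan x ∈ F_11. For each x, list the y ∈ F_11 with f(x, y) ≡ 0 and those with g(x, y) ≡ 0 (mod 11); the common zeros in that column are the intersection.
  x = 0: f ≡ 0 at y ∈ {0, 1}; g ≡ 0 at y ∈ {6}; common: ∅.
  x = 1: f ≡ 0 at y ∈ ∅; g ≡ 0 at y ∈ {7}; common: ∅.
  x = 2: f ≡ 0 at y ∈ ∅; g ≡ 0 at y ∈ {8}; common: ∅.
  x = 3: f ≡ 0 at y ∈ {3}; g ≡ 0 at y ∈ {9}; common: ∅.
  x = 4: f ≡ 0 at y ∈ {2}; g ≡ 0 at y ∈ {10}; common: ∅.
  x = 5: f ≡ 0 at y ∈ ∅; g ≡ 0 at y ∈ {0}; common: ∅.
  x = 6: f ≡ 0 at y ∈ ∅; g ≡ 0 at y ∈ {1}; common: ∅.
  x = 7: f ≡ 0 at y ∈ {4, 5}; g ≡ 0 at y ∈ {2}; common: ∅.
  x = 8: f ≡ 0 at y ∈ {2, 5}; g ≡ 0 at y ∈ {3}; common: ∅.
  x = 9: f ≡ 0 at y ∈ ∅; g ≡ 0 at y ∈ {4}; common: ∅.
  x = 10: f ≡ 0 at y ∈ {0, 3}; g ≡ 0 at y ∈ {5}; common: ∅.
Collecting: common zeros = ∅, so the count is 0.
Comparison with the Bézout bound: 0 ≤ 2 = deg(f)·deg(g), as expected for curves with no common component (the affine F_11-count falls short of the bound because intersections may lie at infinity, over extension fields, or carry multiplicity).


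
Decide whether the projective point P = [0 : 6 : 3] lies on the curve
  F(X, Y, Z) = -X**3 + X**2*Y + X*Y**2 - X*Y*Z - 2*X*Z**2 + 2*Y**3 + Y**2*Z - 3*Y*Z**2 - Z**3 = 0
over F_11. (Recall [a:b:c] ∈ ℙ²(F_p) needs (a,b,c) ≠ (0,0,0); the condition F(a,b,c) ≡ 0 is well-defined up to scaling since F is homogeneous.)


F(0,6,3) ≡ 10 (mod 11); P is NOT on the curve.

Evaluate F(0, 6, 3) term-by-term (mod 11).
  -X**3 ↦ -1·0·1·1 = 0
  X**2*Y ↦ 1·0·6·1 = 0
  X*Y**2 ↦ 1·0·36·1 = 0
  -X*Y*Z ↦ -1·0·6·3 = 0
  -2*X*Z**2 ↦ -2·0·1·9 = 0
  2*Y**3 ↦ 2·1·216·1 = 432
  Y**2*Z ↦ 1·1·36·3 = 108
  -3*Y*Z**2 ↦ -3·1·6·9 = -162
  -Z**3 ↦ -1·1·1·27 = -27
Sum: F(0, 6, 3) = (0) + (0) + (0) + (0) + (0) + (432) + (108) + (-162) + (-27) = 351.
Reducing mod 11: 351 ≡ 10 (mod 11).
Since F(a, b, c) ≡ 10 ≠ 0 (mod 11), P does NOT lie on the curve.
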